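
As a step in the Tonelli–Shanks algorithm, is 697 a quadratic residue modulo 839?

yes

(697/839)
  = (839/697)    [QR: 697 ≡ 1 mod 4, sign kept]
  = (142/697)    [839 ≡ 142 mod 697]
  = (71/697)    [697 ≡ 1 mod 8 ⇒ (2/697) = +1]
  = (697/71)    [QR: 697 ≡ 1 mod 4, sign kept]
  = (58/71)    [697 ≡ 58 mod 71]
  = (29/71)    [71 ≡ 7 mod 8 ⇒ (2/71) = +1]
  = (71/29)    [QR: 29 ≡ 1 mod 4, sign kept]
  = (13/29)    [71 ≡ 13 mod 29]
  = (29/13)    [QR: 13 ≡ 1 mod 4, sign kept]
  = (3/13)    [29 ≡ 3 mod 13]
  = (13/3)    [QR: 13 ≡ 1 mod 4, sign kept]
  = (1/3)    [13 ≡ 1 mod 3]
  = 1    [(1/3) = 1]
(697/839) = 1, and 839 is prime, so 697 is a quadratic residue mod 839.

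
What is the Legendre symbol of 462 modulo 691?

(462/691)
  = -(231/691)    [691 ≡ 3 mod 8 ⇒ (2/691) = -1]
  = (691/231)    [QR: both ≡ 3 mod 4, sign flips]
  = (229/231)    [691 ≡ 229 mod 231]
  = (231/229)    [QR: 229 ≡ 1 mod 4, sign kept]
  = (2/229)    [231 ≡ 2 mod 229]
  = -(1/229)    [229 ≡ 5 mod 8 ⇒ (2/229) = -1]
  = -1    [(1/229) = 1]

-1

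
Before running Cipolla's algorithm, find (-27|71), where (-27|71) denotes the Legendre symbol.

-1

(-27|71)
  = -(27|71)    [71 ≡ 3 mod 4 ⇒ (-1|71) = -1]
  = (71|27)    [QR: both ≡ 3 mod 4, sign flips]
  = (17|27)    [71 ≡ 17 mod 27]
  = (27|17)    [QR: 17 ≡ 1 mod 4, sign kept]
  = (10|17)    [27 ≡ 10 mod 17]
  = (5|17)    [17 ≡ 1 mod 8 ⇒ (2|17) = +1]
  = (17|5)    [QR: 5 ≡ 1 mod 4, sign kept]
  = (2|5)    [17 ≡ 2 mod 5]
  = -(1|5)    [5 ≡ 5 mod 8 ⇒ (2|5) = -1]
  = -1    [(1|5) = 1]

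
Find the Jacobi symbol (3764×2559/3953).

By multiplicativity, (3764·2559/3953) = (3764/3953)·(2559/3953).
First factor (3764/3953):
Factor out 2: 3764 = 2^2·941. Since 3953 ≡ 1 (mod 8), (2/3953) = +1, and (2/3953)^2 = +1. Now have (941/3953).
941 ≡ 1 (mod 4), so quadratic reciprocity gives (941/3953) = (3953/941). Reduce: 3953 ≡ 189 (mod 941). Now have (189/941).
189 ≡ 1 (mod 4), so quadratic reciprocity gives (189/941) = (941/189). Reduce: 941 ≡ 185 (mod 189). Now have (185/189).
185 ≡ 1 (mod 4), so quadratic reciprocity gives (185/189) = (189/185). Reduce: 189 ≡ 4 (mod 185). Now have (4/185).
Factor out 2: 4 = 2^2. Since 185 ≡ 1 (mod 8), (2/185) = +1, and (2/185)^2 = +1. Now have (1/185).
(1/185) = 1. Collecting the sign factors: 1.
Second factor (2559/3953):
3953 ≡ 1 (mod 4), so quadratic reciprocity gives (2559/3953) = (3953/2559). Reduce: 3953 ≡ 1394 (mod 2559). Now have (1394/2559).
Factor out 2: 1394 = 2·697. Since 2559 ≡ 7 (mod 8), (2/2559) = +1. Now have (697/2559).
697 ≡ 1 (mod 4), so quadratic reciprocity gives (697/2559) = (2559/697). Reduce: 2559 ≡ 468 (mod 697). Now have (468/697).
Factor out 2: 468 = 2^2·117. Since 697 ≡ 1 (mod 8), (2/697) = +1, and (2/697)^2 = +1. Now have (117/697).
117 ≡ 1 (mod 4), so quadratic reciprocity gives (117/697) = (697/117). Reduce: 697 ≡ 112 (mod 117). Now have (112/117).
Factor out 2: 112 = 2^4·7. Since 117 ≡ 5 (mod 8), (2/117) = -1, and (2/117)^4 = +1. Now have (7/117).
117 ≡ 1 (mod 4), so quadratic reciprocity gives (7/117) = (117/7). Reduce: 117 ≡ 5 (mod 7). Now have (5/7).
5 ≡ 1 (mod 4), so quadratic reciprocity gives (5/7) = (7/5). Reduce: 7 ≡ 2 (mod 5). Now have (2/5).
Factor out 2: 2 = 2. Since 5 ≡ 5 (mod 8), (2/5) = -1. Now have -(1/5).
(1/5) = 1. Collecting the sign factors: -1.
Product: (1)·(-1) = -1.

-1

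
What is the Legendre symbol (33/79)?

-1

(33/79)
  = (79/33)    [QR: 33 ≡ 1 mod 4, sign kept]
  = (13/33)    [79 ≡ 13 mod 33]
  = (33/13)    [QR: 13 ≡ 1 mod 4, sign kept]
  = (7/13)    [33 ≡ 7 mod 13]
  = (13/7)    [QR: 13 ≡ 1 mod 4, sign kept]
  = (6/7)    [13 ≡ 6 mod 7]
  = (3/7)    [7 ≡ 7 mod 8 ⇒ (2/7) = +1]
  = -(7/3)    [QR: both ≡ 3 mod 4, sign flips]
  = -(1/3)    [7 ≡ 1 mod 3]
  = -1    [(1/3) = 1]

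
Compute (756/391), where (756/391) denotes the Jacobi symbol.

-1

Reduce the numerator: 756 ≡ 365 (mod 391), so (756/391) = (365/391).
365 ≡ 1 (mod 4), so quadratic reciprocity gives (365/391) = (391/365). Reduce: 391 ≡ 26 (mod 365). Now have (26/365).
Factor out 2: 26 = 2·13. Since 365 ≡ 5 (mod 8), (2/365) = -1. Now have -(13/365).
13 ≡ 1 (mod 4), so quadratic reciprocity gives (13/365) = (365/13). Reduce: 365 ≡ 1 (mod 13). Now have -(1/13).
(1/13) = 1. Collecting the sign factors: -1.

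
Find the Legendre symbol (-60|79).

Reduce the numerator: -60 ≡ 19 (mod 79), so (-60|79) = (19|79).
Both 19 ≡ 3 and 79 ≡ 3 (mod 4), so reciprocity gives (19|79) = -(79|19). Reduce: 79 ≡ 3 (mod 19). Now have -(3|19).
Both 3 ≡ 3 and 19 ≡ 3 (mod 4), so reciprocity gives (3|19) = -(19|3). Reduce: 19 ≡ 1 (mod 3). Now have (1|3).
(1|3) = 1. Collecting the sign factors: 1.

1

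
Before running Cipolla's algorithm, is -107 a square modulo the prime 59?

no

(-107/59)
  = -(107/59)    [59 ≡ 3 mod 4 ⇒ (-1/59) = -1]
  = -(48/59)    [107 ≡ 48 mod 59]
  = -(3/59)    [59 ≡ 3 mod 8 ⇒ (2/59)^4 = +1]
  = (59/3)    [QR: both ≡ 3 mod 4, sign flips]
  = (2/3)    [59 ≡ 2 mod 3]
  = -(1/3)    [3 ≡ 3 mod 8 ⇒ (2/3) = -1]
  = -1    [(1/3) = 1]
(-107/59) = -1, and 59 is prime, so -107 is not a quadratic residue mod 59.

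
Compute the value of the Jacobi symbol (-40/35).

0

(-40/35)
  = -(40/35)    [35 ≡ 3 mod 4 ⇒ (-1/35) = -1]
  = -(5/35)    [40 ≡ 5 mod 35]
  = -(35/5)    [QR: 5 ≡ 1 mod 4, sign kept]
  = -(0/5)    [35 ≡ 0 mod 5]
  = 0    [numerator 0, gcd > 1]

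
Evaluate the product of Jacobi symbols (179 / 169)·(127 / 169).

1

By multiplicativity, (179·127 / 169) = (179 / 169)·(127 / 169).
First factor (179 / 169):
Reduce the numerator: 179 ≡ 10 (mod 169), so (179 / 169) = (10 / 169).
Factor out 2: 10 = 2·5. Since 169 ≡ 1 (mod 8), (2 / 169) = +1. Now have (5 / 169).
5 ≡ 1 (mod 4), so quadratic reciprocity gives (5 / 169) = (169 / 5). Reduce: 169 ≡ 4 (mod 5). Now have (4 / 5).
Factor out 2: 4 = 2^2. Since 5 ≡ 5 (mod 8), (2 / 5) = -1, and (2 / 5)^2 = +1. Now have (1 / 5).
(1 / 5) = 1. Collecting the sign factors: 1.
Second factor (127 / 169):
169 ≡ 1 (mod 4), so quadratic reciprocity gives (127 / 169) = (169 / 127). Reduce: 169 ≡ 42 (mod 127). Now have (42 / 127).
Factor out 2: 42 = 2·21. Since 127 ≡ 7 (mod 8), (2 / 127) = +1. Now have (21 / 127).
21 ≡ 1 (mod 4), so quadratic reciprocity gives (21 / 127) = (127 / 21). Reduce: 127 ≡ 1 (mod 21). Now have (1 / 21).
(1 / 21) = 1. Collecting the sign factors: 1.
Product: (1)·(1) = 1.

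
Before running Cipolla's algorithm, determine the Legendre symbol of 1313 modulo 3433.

1313 ≡ 1 (mod 4), so quadratic reciprocity gives (1313/3433) = (3433/1313). Reduce: 3433 ≡ 807 (mod 1313). Now have (807/1313).
1313 ≡ 1 (mod 4), so quadratic reciprocity gives (807/1313) = (1313/807). Reduce: 1313 ≡ 506 (mod 807). Now have (506/807).
Factor out 2: 506 = 2·253. Since 807 ≡ 7 (mod 8), (2/807) = +1. Now have (253/807).
253 ≡ 1 (mod 4), so quadratic reciprocity gives (253/807) = (807/253). Reduce: 807 ≡ 48 (mod 253). Now have (48/253).
Factor out 2: 48 = 2^4·3. Since 253 ≡ 5 (mod 8), (2/253) = -1, and (2/253)^4 = +1. Now have (3/253).
253 ≡ 1 (mod 4), so quadratic reciprocity gives (3/253) = (253/3). Reduce: 253 ≡ 1 (mod 3). Now have (1/3).
(1/3) = 1. Collecting the sign factors: 1.

1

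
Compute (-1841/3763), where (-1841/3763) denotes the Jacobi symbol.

Pull out -1: (-1841/3763) = (-1/3763)·(1841/3763). Since 3763 ≡ 3 (mod 4), (-1/3763) = -1. Now have -(1841/3763).
1841 ≡ 1 (mod 4), so quadratic reciprocity gives (1841/3763) = (3763/1841). Reduce: 3763 ≡ 81 (mod 1841). Now have -(81/1841).
81 ≡ 1 (mod 4), so quadratic reciprocity gives (81/1841) = (1841/81). Reduce: 1841 ≡ 59 (mod 81). Now have -(59/81).
81 ≡ 1 (mod 4), so quadratic reciprocity gives (59/81) = (81/59). Reduce: 81 ≡ 22 (mod 59). Now have -(22/59).
Factor out 2: 22 = 2·11. Since 59 ≡ 3 (mod 8), (2/59) = -1. Now have (11/59).
Both 11 ≡ 3 and 59 ≡ 3 (mod 4), so reciprocity gives (11/59) = -(59/11). Reduce: 59 ≡ 4 (mod 11). Now have -(4/11).
Factor out 2: 4 = 2^2. Since 11 ≡ 3 (mod 8), (2/11) = -1, and (2/11)^2 = +1. Now have -(1/11).
(1/11) = 1. Collecting the sign factors: -1.

-1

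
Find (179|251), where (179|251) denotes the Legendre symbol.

1

(179|251)
  = -(251|179)    [QR: both ≡ 3 mod 4, sign flips]
  = -(72|179)    [251 ≡ 72 mod 179]
  = (9|179)    [179 ≡ 3 mod 8 ⇒ (2|179)^3 = -1]
  = (179|9)    [QR: 9 ≡ 1 mod 4, sign kept]
  = (8|9)    [179 ≡ 8 mod 9]
  = (1|9)    [9 ≡ 1 mod 8 ⇒ (2|9)^3 = +1]
  = 1    [(1|9) = 1]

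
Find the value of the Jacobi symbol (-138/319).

1

(-138/319)
  = -(138/319)    [319 ≡ 3 mod 4 ⇒ (-1/319) = -1]
  = -(69/319)    [319 ≡ 7 mod 8 ⇒ (2/319) = +1]
  = -(319/69)    [QR: 69 ≡ 1 mod 4, sign kept]
  = -(43/69)    [319 ≡ 43 mod 69]
  = -(69/43)    [QR: 69 ≡ 1 mod 4, sign kept]
  = -(26/43)    [69 ≡ 26 mod 43]
  = (13/43)    [43 ≡ 3 mod 8 ⇒ (2/43) = -1]
  = (43/13)    [QR: 13 ≡ 1 mod 4, sign kept]
  = (4/13)    [43 ≡ 4 mod 13]
  = (1/13)    [13 ≡ 5 mod 8 ⇒ (2/13)^2 = +1]
  = 1    [(1/13) = 1]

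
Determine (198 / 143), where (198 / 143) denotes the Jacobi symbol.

0

Reduce the numerator: 198 ≡ 55 (mod 143), so (198 / 143) = (55 / 143).
Both 55 ≡ 3 and 143 ≡ 3 (mod 4), so reciprocity gives (55 / 143) = -(143 / 55). Reduce: 143 ≡ 33 (mod 55). Now have -(33 / 55).
33 ≡ 1 (mod 4), so quadratic reciprocity gives (33 / 55) = (55 / 33). Reduce: 55 ≡ 22 (mod 33). Now have -(22 / 33).
Factor out 2: 22 = 2·11. Since 33 ≡ 1 (mod 8), (2 / 33) = +1. Now have -(11 / 33).
33 ≡ 1 (mod 4), so quadratic reciprocity gives (11 / 33) = (33 / 11). Reduce: 33 ≡ 0 (mod 11). Now have -(0 / 11).
The numerator is now 0 with denominator 11 > 1: the symbol is 0.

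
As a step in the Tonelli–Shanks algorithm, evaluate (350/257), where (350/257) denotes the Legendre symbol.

-1

Reduce the numerator: 350 ≡ 93 (mod 257), so (350/257) = (93/257).
93 ≡ 1 (mod 4), so quadratic reciprocity gives (93/257) = (257/93). Reduce: 257 ≡ 71 (mod 93). Now have (71/93).
93 ≡ 1 (mod 4), so quadratic reciprocity gives (71/93) = (93/71). Reduce: 93 ≡ 22 (mod 71). Now have (22/71).
Factor out 2: 22 = 2·11. Since 71 ≡ 7 (mod 8), (2/71) = +1. Now have (11/71).
Both 11 ≡ 3 and 71 ≡ 3 (mod 4), so reciprocity gives (11/71) = -(71/11). Reduce: 71 ≡ 5 (mod 11). Now have -(5/11).
5 ≡ 1 (mod 4), so quadratic reciprocity gives (5/11) = (11/5). Reduce: 11 ≡ 1 (mod 5). Now have -(1/5).
(1/5) = 1. Collecting the sign factors: -1.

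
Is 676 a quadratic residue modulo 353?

Reduce the numerator: 676 ≡ 323 (mod 353), so (676|353) = (323|353).
353 ≡ 1 (mod 4), so quadratic reciprocity gives (323|353) = (353|323). Reduce: 353 ≡ 30 (mod 323). Now have (30|323).
Factor out 2: 30 = 2·15. Since 323 ≡ 3 (mod 8), (2|323) = -1. Now have -(15|323).
Both 15 ≡ 3 and 323 ≡ 3 (mod 4), so reciprocity gives (15|323) = -(323|15). Reduce: 323 ≡ 8 (mod 15). Now have (8|15).
Factor out 2: 8 = 2^3. Since 15 ≡ 7 (mod 8), (2|15) = +1, and (2|15)^3 = +1. Now have (1|15).
(1|15) = 1. Collecting the sign factors: 1.
The Legendre symbol is 1, so x^2 ≡ 676 (mod 353) has solution.

yes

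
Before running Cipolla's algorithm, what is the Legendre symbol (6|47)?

1

(6|47)
  = (3|47)    [47 ≡ 7 mod 8 ⇒ (2|47) = +1]
  = -(47|3)    [QR: both ≡ 3 mod 4, sign flips]
  = -(2|3)    [47 ≡ 2 mod 3]
  = (1|3)    [3 ≡ 3 mod 8 ⇒ (2|3) = -1]
  = 1    [(1|3) = 1]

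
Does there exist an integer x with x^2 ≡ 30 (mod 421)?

no

(30|421)
  = -(15|421)    [421 ≡ 5 mod 8 ⇒ (2|421) = -1]
  = -(421|15)    [QR: 421 ≡ 1 mod 4, sign kept]
  = -(1|15)    [421 ≡ 1 mod 15]
  = -1    [(1|15) = 1]
The Legendre symbol is -1, so x^2 ≡ 30 (mod 421) has no solution.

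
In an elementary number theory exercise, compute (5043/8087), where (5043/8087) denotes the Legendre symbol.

Both 5043 ≡ 3 and 8087 ≡ 3 (mod 4), so reciprocity gives (5043/8087) = -(8087/5043). Reduce: 8087 ≡ 3044 (mod 5043). Now have -(3044/5043).
Factor out 2: 3044 = 2^2·761. Since 5043 ≡ 3 (mod 8), (2/5043) = -1, and (2/5043)^2 = +1. Now have -(761/5043).
761 ≡ 1 (mod 4), so quadratic reciprocity gives (761/5043) = (5043/761). Reduce: 5043 ≡ 477 (mod 761). Now have -(477/761).
477 ≡ 1 (mod 4), so quadratic reciprocity gives (477/761) = (761/477). Reduce: 761 ≡ 284 (mod 477). Now have -(284/477).
Factor out 2: 284 = 2^2·71. Since 477 ≡ 5 (mod 8), (2/477) = -1, and (2/477)^2 = +1. Now have -(71/477).
477 ≡ 1 (mod 4), so quadratic reciprocity gives (71/477) = (477/71). Reduce: 477 ≡ 51 (mod 71). Now have -(51/71).
Both 51 ≡ 3 and 71 ≡ 3 (mod 4), so reciprocity gives (51/71) = -(71/51). Reduce: 71 ≡ 20 (mod 51). Now have (20/51).
Factor out 2: 20 = 2^2·5. Since 51 ≡ 3 (mod 8), (2/51) = -1, and (2/51)^2 = +1. Now have (5/51).
5 ≡ 1 (mod 4), so quadratic reciprocity gives (5/51) = (51/5). Reduce: 51 ≡ 1 (mod 5). Now have (1/5).
(1/5) = 1. Collecting the sign factors: 1.

1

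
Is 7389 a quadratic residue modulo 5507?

no

Reduce the numerator: 7389 ≡ 1882 (mod 5507), so (7389/5507) = (1882/5507).
Factor out 2: 1882 = 2·941. Since 5507 ≡ 3 (mod 8), (2/5507) = -1. Now have -(941/5507).
941 ≡ 1 (mod 4), so quadratic reciprocity gives (941/5507) = (5507/941). Reduce: 5507 ≡ 802 (mod 941). Now have -(802/941).
Factor out 2: 802 = 2·401. Since 941 ≡ 5 (mod 8), (2/941) = -1. Now have (401/941).
401 ≡ 1 (mod 4), so quadratic reciprocity gives (401/941) = (941/401). Reduce: 941 ≡ 139 (mod 401). Now have (139/401).
401 ≡ 1 (mod 4), so quadratic reciprocity gives (139/401) = (401/139). Reduce: 401 ≡ 123 (mod 139). Now have (123/139).
Both 123 ≡ 3 and 139 ≡ 3 (mod 4), so reciprocity gives (123/139) = -(139/123). Reduce: 139 ≡ 16 (mod 123). Now have -(16/123).
Factor out 2: 16 = 2^4. Since 123 ≡ 3 (mod 8), (2/123) = -1, and (2/123)^4 = +1. Now have -(1/123).
(1/123) = 1. Collecting the sign factors: -1.
The Legendre symbol is -1, so x^2 ≡ 7389 (mod 5507) has no solution.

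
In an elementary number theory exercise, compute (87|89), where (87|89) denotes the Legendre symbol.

1

89 ≡ 1 (mod 4), so quadratic reciprocity gives (87|89) = (89|87). Reduce: 89 ≡ 2 (mod 87). Now have (2|87).
Factor out 2: 2 = 2. Since 87 ≡ 7 (mod 8), (2|87) = +1. Now have (1|87).
(1|87) = 1. Collecting the sign factors: 1.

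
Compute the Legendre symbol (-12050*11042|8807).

-1

By multiplicativity, (-12050·11042|8807) = (-12050|8807)·(11042|8807).
First factor (-12050|8807):
Reduce the numerator: -12050 ≡ 5564 (mod 8807), so (-12050|8807) = (5564|8807).
Factor out 2: 5564 = 2^2·1391. Since 8807 ≡ 7 (mod 8), (2|8807) = +1, and (2|8807)^2 = +1. Now have (1391|8807).
Both 1391 ≡ 3 and 8807 ≡ 3 (mod 4), so reciprocity gives (1391|8807) = -(8807|1391). Reduce: 8807 ≡ 461 (mod 1391). Now have -(461|1391).
461 ≡ 1 (mod 4), so quadratic reciprocity gives (461|1391) = (1391|461). Reduce: 1391 ≡ 8 (mod 461). Now have -(8|461).
Factor out 2: 8 = 2^3. Since 461 ≡ 5 (mod 8), (2|461) = -1, and (2|461)^3 = -1. Now have (1|461).
(1|461) = 1. Collecting the sign factors: 1.
Second factor (11042|8807):
Reduce the numerator: 11042 ≡ 2235 (mod 8807), so (11042|8807) = (2235|8807).
Both 2235 ≡ 3 and 8807 ≡ 3 (mod 4), so reciprocity gives (2235|8807) = -(8807|2235). Reduce: 8807 ≡ 2102 (mod 2235). Now have -(2102|2235).
Factor out 2: 2102 = 2·1051. Since 2235 ≡ 3 (mod 8), (2|2235) = -1. Now have (1051|2235).
Both 1051 ≡ 3 and 2235 ≡ 3 (mod 4), so reciprocity gives (1051|2235) = -(2235|1051). Reduce: 2235 ≡ 133 (mod 1051). Now have -(133|1051).
133 ≡ 1 (mod 4), so quadratic reciprocity gives (133|1051) = (1051|133). Reduce: 1051 ≡ 120 (mod 133). Now have -(120|133).
Factor out 2: 120 = 2^3·15. Since 133 ≡ 5 (mod 8), (2|133) = -1, and (2|133)^3 = -1. Now have (15|133).
133 ≡ 1 (mod 4), so quadratic reciprocity gives (15|133) = (133|15). Reduce: 133 ≡ 13 (mod 15). Now have (13|15).
13 ≡ 1 (mod 4), so quadratic reciprocity gives (13|15) = (15|13). Reduce: 15 ≡ 2 (mod 13). Now have (2|13).
Factor out 2: 2 = 2. Since 13 ≡ 5 (mod 8), (2|13) = -1. Now have -(1|13).
(1|13) = 1. Collecting the sign factors: -1.
Product: (1)·(-1) = -1.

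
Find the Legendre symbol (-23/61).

Reduce the numerator: -23 ≡ 38 (mod 61), so (-23/61) = (38/61).
Factor out 2: 38 = 2·19. Since 61 ≡ 5 (mod 8), (2/61) = -1. Now have -(19/61).
61 ≡ 1 (mod 4), so quadratic reciprocity gives (19/61) = (61/19). Reduce: 61 ≡ 4 (mod 19). Now have -(4/19).
Factor out 2: 4 = 2^2. Since 19 ≡ 3 (mod 8), (2/19) = -1, and (2/19)^2 = +1. Now have -(1/19).
(1/19) = 1. Collecting the sign factors: -1.

-1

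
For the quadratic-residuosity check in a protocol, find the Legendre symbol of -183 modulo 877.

-1

(-183/877)
  = (694/877)    [-183 ≡ 694 mod 877]
  = -(347/877)    [877 ≡ 5 mod 8 ⇒ (2/877) = -1]
  = -(877/347)    [QR: 877 ≡ 1 mod 4, sign kept]
  = -(183/347)    [877 ≡ 183 mod 347]
  = (347/183)    [QR: both ≡ 3 mod 4, sign flips]
  = (164/183)    [347 ≡ 164 mod 183]
  = (41/183)    [183 ≡ 7 mod 8 ⇒ (2/183)^2 = +1]
  = (183/41)    [QR: 41 ≡ 1 mod 4, sign kept]
  = (19/41)    [183 ≡ 19 mod 41]
  = (41/19)    [QR: 41 ≡ 1 mod 4, sign kept]
  = (3/19)    [41 ≡ 3 mod 19]
  = -(19/3)    [QR: both ≡ 3 mod 4, sign flips]
  = -(1/3)    [19 ≡ 1 mod 3]
  = -1    [(1/3) = 1]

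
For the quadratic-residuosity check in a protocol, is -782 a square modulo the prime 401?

yes

(-782/401)
  = (782/401)    [401 ≡ 1 mod 4 ⇒ (-1/401) = +1]
  = (381/401)    [782 ≡ 381 mod 401]
  = (401/381)    [QR: 381 ≡ 1 mod 4, sign kept]
  = (20/381)    [401 ≡ 20 mod 381]
  = (5/381)    [381 ≡ 5 mod 8 ⇒ (2/381)^2 = +1]
  = (381/5)    [QR: 5 ≡ 1 mod 4, sign kept]
  = (1/5)    [381 ≡ 1 mod 5]
  = 1    [(1/5) = 1]
The Legendre symbol is 1, so x^2 ≡ -782 (mod 401) has solution.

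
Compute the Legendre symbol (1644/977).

-1

(1644/977)
  = (667/977)    [1644 ≡ 667 mod 977]
  = (977/667)    [QR: 977 ≡ 1 mod 4, sign kept]
  = (310/667)    [977 ≡ 310 mod 667]
  = -(155/667)    [667 ≡ 3 mod 8 ⇒ (2/667) = -1]
  = (667/155)    [QR: both ≡ 3 mod 4, sign flips]
  = (47/155)    [667 ≡ 47 mod 155]
  = -(155/47)    [QR: both ≡ 3 mod 4, sign flips]
  = -(14/47)    [155 ≡ 14 mod 47]
  = -(7/47)    [47 ≡ 7 mod 8 ⇒ (2/47) = +1]
  = (47/7)    [QR: both ≡ 3 mod 4, sign flips]
  = (5/7)    [47 ≡ 5 mod 7]
  = (7/5)    [QR: 5 ≡ 1 mod 4, sign kept]
  = (2/5)    [7 ≡ 2 mod 5]
  = -(1/5)    [5 ≡ 5 mod 8 ⇒ (2/5) = -1]
  = -1    [(1/5) = 1]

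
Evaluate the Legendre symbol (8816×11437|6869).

By multiplicativity, (8816·11437|6869) = (8816|6869)·(11437|6869).
First factor (8816|6869):
Reduce the numerator: 8816 ≡ 1947 (mod 6869), so (8816|6869) = (1947|6869).
6869 ≡ 1 (mod 4), so quadratic reciprocity gives (1947|6869) = (6869|1947). Reduce: 6869 ≡ 1028 (mod 1947). Now have (1028|1947).
Factor out 2: 1028 = 2^2·257. Since 1947 ≡ 3 (mod 8), (2|1947) = -1, and (2|1947)^2 = +1. Now have (257|1947).
257 ≡ 1 (mod 4), so quadratic reciprocity gives (257|1947) = (1947|257). Reduce: 1947 ≡ 148 (mod 257). Now have (148|257).
Factor out 2: 148 = 2^2·37. Since 257 ≡ 1 (mod 8), (2|257) = +1, and (2|257)^2 = +1. Now have (37|257).
37 ≡ 1 (mod 4), so quadratic reciprocity gives (37|257) = (257|37). Reduce: 257 ≡ 35 (mod 37). Now have (35|37).
37 ≡ 1 (mod 4), so quadratic reciprocity gives (35|37) = (37|35). Reduce: 37 ≡ 2 (mod 35). Now have (2|35).
Factor out 2: 2 = 2. Since 35 ≡ 3 (mod 8), (2|35) = -1. Now have -(1|35).
(1|35) = 1. Collecting the sign factors: -1.
Second factor (11437|6869):
Reduce the numerator: 11437 ≡ 4568 (mod 6869), so (11437|6869) = (4568|6869).
Factor out 2: 4568 = 2^3·571. Since 6869 ≡ 5 (mod 8), (2|6869) = -1, and (2|6869)^3 = -1. Now have -(571|6869).
6869 ≡ 1 (mod 4), so quadratic reciprocity gives (571|6869) = (6869|571). Reduce: 6869 ≡ 17 (mod 571). Now have -(17|571).
17 ≡ 1 (mod 4), so quadratic reciprocity gives (17|571) = (571|17). Reduce: 571 ≡ 10 (mod 17). Now have -(10|17).
Factor out 2: 10 = 2·5. Since 17 ≡ 1 (mod 8), (2|17) = +1. Now have -(5|17).
5 ≡ 1 (mod 4), so quadratic reciprocity gives (5|17) = (17|5). Reduce: 17 ≡ 2 (mod 5). Now have -(2|5).
Factor out 2: 2 = 2. Since 5 ≡ 5 (mod 8), (2|5) = -1. Now have (1|5).
(1|5) = 1. Collecting the sign factors: 1.
Product: (-1)·(1) = -1.

-1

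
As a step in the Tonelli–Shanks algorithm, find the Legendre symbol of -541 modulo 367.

(-541 / 367)
  = (193 / 367)    [-541 ≡ 193 mod 367]
  = (367 / 193)    [QR: 193 ≡ 1 mod 4, sign kept]
  = (174 / 193)    [367 ≡ 174 mod 193]
  = (87 / 193)    [193 ≡ 1 mod 8 ⇒ (2 / 193) = +1]
  = (193 / 87)    [QR: 193 ≡ 1 mod 4, sign kept]
  = (19 / 87)    [193 ≡ 19 mod 87]
  = -(87 / 19)    [QR: both ≡ 3 mod 4, sign flips]
  = -(11 / 19)    [87 ≡ 11 mod 19]
  = (19 / 11)    [QR: both ≡ 3 mod 4, sign flips]
  = (8 / 11)    [19 ≡ 8 mod 11]
  = -(1 / 11)    [11 ≡ 3 mod 8 ⇒ (2 / 11)^3 = -1]
  = -1    [(1 / 11) = 1]

-1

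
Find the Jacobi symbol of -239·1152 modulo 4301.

1

By multiplicativity, (-239·1152|4301) = (-239|4301)·(1152|4301).
First factor (-239|4301):
(-239|4301)
  = (4062|4301)    [-239 ≡ 4062 mod 4301]
  = -(2031|4301)    [4301 ≡ 5 mod 8 ⇒ (2|4301) = -1]
  = -(4301|2031)    [QR: 4301 ≡ 1 mod 4, sign kept]
  = -(239|2031)    [4301 ≡ 239 mod 2031]
  = (2031|239)    [QR: both ≡ 3 mod 4, sign flips]
  = (119|239)    [2031 ≡ 119 mod 239]
  = -(239|119)    [QR: both ≡ 3 mod 4, sign flips]
  = -(1|119)    [239 ≡ 1 mod 119]
  = -1    [(1|119) = 1]
Second factor (1152|4301):
(1152|4301)
  = -(9|4301)    [4301 ≡ 5 mod 8 ⇒ (2|4301)^7 = -1]
  = -(4301|9)    [QR: 9 ≡ 1 mod 4, sign kept]
  = -(8|9)    [4301 ≡ 8 mod 9]
  = -(1|9)    [9 ≡ 1 mod 8 ⇒ (2|9)^3 = +1]
  = -1    [(1|9) = 1]
Product: (-1)·(-1) = 1.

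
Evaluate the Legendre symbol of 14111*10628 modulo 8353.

By multiplicativity, (14111·10628/8353) = (14111/8353)·(10628/8353).
First factor (14111/8353):
Reduce the numerator: 14111 ≡ 5758 (mod 8353), so (14111/8353) = (5758/8353).
Factor out 2: 5758 = 2·2879. Since 8353 ≡ 1 (mod 8), (2/8353) = +1. Now have (2879/8353).
8353 ≡ 1 (mod 4), so quadratic reciprocity gives (2879/8353) = (8353/2879). Reduce: 8353 ≡ 2595 (mod 2879). Now have (2595/2879).
Both 2595 ≡ 3 and 2879 ≡ 3 (mod 4), so reciprocity gives (2595/2879) = -(2879/2595). Reduce: 2879 ≡ 284 (mod 2595). Now have -(284/2595).
Factor out 2: 284 = 2^2·71. Since 2595 ≡ 3 (mod 8), (2/2595) = -1, and (2/2595)^2 = +1. Now have -(71/2595).
Both 71 ≡ 3 and 2595 ≡ 3 (mod 4), so reciprocity gives (71/2595) = -(2595/71). Reduce: 2595 ≡ 39 (mod 71). Now have (39/71).
Both 39 ≡ 3 and 71 ≡ 3 (mod 4), so reciprocity gives (39/71) = -(71/39). Reduce: 71 ≡ 32 (mod 39). Now have -(32/39).
Factor out 2: 32 = 2^5. Since 39 ≡ 7 (mod 8), (2/39) = +1, and (2/39)^5 = +1. Now have -(1/39).
(1/39) = 1. Collecting the sign factors: -1.
Second factor (10628/8353):
Reduce the numerator: 10628 ≡ 2275 (mod 8353), so (10628/8353) = (2275/8353).
8353 ≡ 1 (mod 4), so quadratic reciprocity gives (2275/8353) = (8353/2275). Reduce: 8353 ≡ 1528 (mod 2275). Now have (1528/2275).
Factor out 2: 1528 = 2^3·191. Since 2275 ≡ 3 (mod 8), (2/2275) = -1, and (2/2275)^3 = -1. Now have -(191/2275).
Both 191 ≡ 3 and 2275 ≡ 3 (mod 4), so reciprocity gives (191/2275) = -(2275/191). Reduce: 2275 ≡ 174 (mod 191). Now have (174/191).
Factor out 2: 174 = 2·87. Since 191 ≡ 7 (mod 8), (2/191) = +1. Now have (87/191).
Both 87 ≡ 3 and 191 ≡ 3 (mod 4), so reciprocity gives (87/191) = -(191/87). Reduce: 191 ≡ 17 (mod 87). Now have -(17/87).
17 ≡ 1 (mod 4), so quadratic reciprocity gives (17/87) = (87/17). Reduce: 87 ≡ 2 (mod 17). Now have -(2/17).
Factor out 2: 2 = 2. Since 17 ≡ 1 (mod 8), (2/17) = +1. Now have -(1/17).
(1/17) = 1. Collecting the sign factors: -1.
Product: (-1)·(-1) = 1.

1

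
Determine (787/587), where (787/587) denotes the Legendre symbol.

-1

(787/587)
  = (200/587)    [787 ≡ 200 mod 587]
  = -(25/587)    [587 ≡ 3 mod 8 ⇒ (2/587)^3 = -1]
  = -(587/25)    [QR: 25 ≡ 1 mod 4, sign kept]
  = -(12/25)    [587 ≡ 12 mod 25]
  = -(3/25)    [25 ≡ 1 mod 8 ⇒ (2/25)^2 = +1]
  = -(25/3)    [QR: 25 ≡ 1 mod 4, sign kept]
  = -(1/3)    [25 ≡ 1 mod 3]
  = -1    [(1/3) = 1]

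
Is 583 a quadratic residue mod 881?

no

(583/881)
  = (881/583)    [QR: 881 ≡ 1 mod 4, sign kept]
  = (298/583)    [881 ≡ 298 mod 583]
  = (149/583)    [583 ≡ 7 mod 8 ⇒ (2/583) = +1]
  = (583/149)    [QR: 149 ≡ 1 mod 4, sign kept]
  = (136/149)    [583 ≡ 136 mod 149]
  = -(17/149)    [149 ≡ 5 mod 8 ⇒ (2/149)^3 = -1]
  = -(149/17)    [QR: 17 ≡ 1 mod 4, sign kept]
  = -(13/17)    [149 ≡ 13 mod 17]
  = -(17/13)    [QR: 13 ≡ 1 mod 4, sign kept]
  = -(4/13)    [17 ≡ 4 mod 13]
  = -(1/13)    [13 ≡ 5 mod 8 ⇒ (2/13)^2 = +1]
  = -1    [(1/13) = 1]
(583/881) = -1, and 881 is prime, so 583 is not a quadratic residue mod 881.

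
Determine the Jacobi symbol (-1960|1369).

1

(-1960|1369)
  = (778|1369)    [-1960 ≡ 778 mod 1369]
  = (389|1369)    [1369 ≡ 1 mod 8 ⇒ (2|1369) = +1]
  = (1369|389)    [QR: 389 ≡ 1 mod 4, sign kept]
  = (202|389)    [1369 ≡ 202 mod 389]
  = -(101|389)    [389 ≡ 5 mod 8 ⇒ (2|389) = -1]
  = -(389|101)    [QR: 101 ≡ 1 mod 4, sign kept]
  = -(86|101)    [389 ≡ 86 mod 101]
  = (43|101)    [101 ≡ 5 mod 8 ⇒ (2|101) = -1]
  = (101|43)    [QR: 101 ≡ 1 mod 4, sign kept]
  = (15|43)    [101 ≡ 15 mod 43]
  = -(43|15)    [QR: both ≡ 3 mod 4, sign flips]
  = -(13|15)    [43 ≡ 13 mod 15]
  = -(15|13)    [QR: 13 ≡ 1 mod 4, sign kept]
  = -(2|13)    [15 ≡ 2 mod 13]
  = (1|13)    [13 ≡ 5 mod 8 ⇒ (2|13) = -1]
  = 1    [(1|13) = 1]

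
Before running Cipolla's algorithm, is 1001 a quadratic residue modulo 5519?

(1001/5519)
  = (5519/1001)    [QR: 1001 ≡ 1 mod 4, sign kept]
  = (514/1001)    [5519 ≡ 514 mod 1001]
  = (257/1001)    [1001 ≡ 1 mod 8 ⇒ (2/1001) = +1]
  = (1001/257)    [QR: 257 ≡ 1 mod 4, sign kept]
  = (230/257)    [1001 ≡ 230 mod 257]
  = (115/257)    [257 ≡ 1 mod 8 ⇒ (2/257) = +1]
  = (257/115)    [QR: 257 ≡ 1 mod 4, sign kept]
  = (27/115)    [257 ≡ 27 mod 115]
  = -(115/27)    [QR: both ≡ 3 mod 4, sign flips]
  = -(7/27)    [115 ≡ 7 mod 27]
  = (27/7)    [QR: both ≡ 3 mod 4, sign flips]
  = (6/7)    [27 ≡ 6 mod 7]
  = (3/7)    [7 ≡ 7 mod 8 ⇒ (2/7) = +1]
  = -(7/3)    [QR: both ≡ 3 mod 4, sign flips]
  = -(1/3)    [7 ≡ 1 mod 3]
  = -1    [(1/3) = 1]
(1001/5519) = -1, and 5519 is prime, so 1001 is not a quadratic residue mod 5519.

no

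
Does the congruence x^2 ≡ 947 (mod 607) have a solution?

Reduce the numerator: 947 ≡ 340 (mod 607), so (947|607) = (340|607).
Factor out 2: 340 = 2^2·85. Since 607 ≡ 7 (mod 8), (2|607) = +1, and (2|607)^2 = +1. Now have (85|607).
85 ≡ 1 (mod 4), so quadratic reciprocity gives (85|607) = (607|85). Reduce: 607 ≡ 12 (mod 85). Now have (12|85).
Factor out 2: 12 = 2^2·3. Since 85 ≡ 5 (mod 8), (2|85) = -1, and (2|85)^2 = +1. Now have (3|85).
85 ≡ 1 (mod 4), so quadratic reciprocity gives (3|85) = (85|3). Reduce: 85 ≡ 1 (mod 3). Now have (1|3).
(1|3) = 1. Collecting the sign factors: 1.
The Legendre symbol is 1, so x^2 ≡ 947 (mod 607) has solution.

yes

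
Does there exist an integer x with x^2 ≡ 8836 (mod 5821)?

Reduce the numerator: 8836 ≡ 3015 (mod 5821), so (8836|5821) = (3015|5821).
5821 ≡ 1 (mod 4), so quadratic reciprocity gives (3015|5821) = (5821|3015). Reduce: 5821 ≡ 2806 (mod 3015). Now have (2806|3015).
Factor out 2: 2806 = 2·1403. Since 3015 ≡ 7 (mod 8), (2|3015) = +1. Now have (1403|3015).
Both 1403 ≡ 3 and 3015 ≡ 3 (mod 4), so reciprocity gives (1403|3015) = -(3015|1403). Reduce: 3015 ≡ 209 (mod 1403). Now have -(209|1403).
209 ≡ 1 (mod 4), so quadratic reciprocity gives (209|1403) = (1403|209). Reduce: 1403 ≡ 149 (mod 209). Now have -(149|209).
149 ≡ 1 (mod 4), so quadratic reciprocity gives (149|209) = (209|149). Reduce: 209 ≡ 60 (mod 149). Now have -(60|149).
Factor out 2: 60 = 2^2·15. Since 149 ≡ 5 (mod 8), (2|149) = -1, and (2|149)^2 = +1. Now have -(15|149).
149 ≡ 1 (mod 4), so quadratic reciprocity gives (15|149) = (149|15). Reduce: 149 ≡ 14 (mod 15). Now have -(14|15).
Factor out 2: 14 = 2·7. Since 15 ≡ 7 (mod 8), (2|15) = +1. Now have -(7|15).
Both 7 ≡ 3 and 15 ≡ 3 (mod 4), so reciprocity gives (7|15) = -(15|7). Reduce: 15 ≡ 1 (mod 7). Now have (1|7).
(1|7) = 1. Collecting the sign factors: 1.
The Legendre symbol is 1, so x^2 ≡ 8836 (mod 5821) has solution.

yes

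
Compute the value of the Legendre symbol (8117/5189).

-1

(8117/5189)
  = (2928/5189)    [8117 ≡ 2928 mod 5189]
  = (183/5189)    [5189 ≡ 5 mod 8 ⇒ (2/5189)^4 = +1]
  = (5189/183)    [QR: 5189 ≡ 1 mod 4, sign kept]
  = (65/183)    [5189 ≡ 65 mod 183]
  = (183/65)    [QR: 65 ≡ 1 mod 4, sign kept]
  = (53/65)    [183 ≡ 53 mod 65]
  = (65/53)    [QR: 53 ≡ 1 mod 4, sign kept]
  = (12/53)    [65 ≡ 12 mod 53]
  = (3/53)    [53 ≡ 5 mod 8 ⇒ (2/53)^2 = +1]
  = (53/3)    [QR: 53 ≡ 1 mod 4, sign kept]
  = (2/3)    [53 ≡ 2 mod 3]
  = -(1/3)    [3 ≡ 3 mod 8 ⇒ (2/3) = -1]
  = -1    [(1/3) = 1]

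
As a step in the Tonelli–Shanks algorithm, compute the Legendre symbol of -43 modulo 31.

(-43/31)
  = -(43/31)    [31 ≡ 3 mod 4 ⇒ (-1/31) = -1]
  = -(12/31)    [43 ≡ 12 mod 31]
  = -(3/31)    [31 ≡ 7 mod 8 ⇒ (2/31)^2 = +1]
  = (31/3)    [QR: both ≡ 3 mod 4, sign flips]
  = (1/3)    [31 ≡ 1 mod 3]
  = 1    [(1/3) = 1]

1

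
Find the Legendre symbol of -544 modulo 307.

(-544/307)
  = -(544/307)    [307 ≡ 3 mod 4 ⇒ (-1/307) = -1]
  = -(237/307)    [544 ≡ 237 mod 307]
  = -(307/237)    [QR: 237 ≡ 1 mod 4, sign kept]
  = -(70/237)    [307 ≡ 70 mod 237]
  = (35/237)    [237 ≡ 5 mod 8 ⇒ (2/237) = -1]
  = (237/35)    [QR: 237 ≡ 1 mod 4, sign kept]
  = (27/35)    [237 ≡ 27 mod 35]
  = -(35/27)    [QR: both ≡ 3 mod 4, sign flips]
  = -(8/27)    [35 ≡ 8 mod 27]
  = (1/27)    [27 ≡ 3 mod 8 ⇒ (2/27)^3 = -1]
  = 1    [(1/27) = 1]

1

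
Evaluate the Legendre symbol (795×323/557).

By multiplicativity, (795·323/557) = (795/557)·(323/557).
First factor (795/557):
(795/557)
  = (238/557)    [795 ≡ 238 mod 557]
  = -(119/557)    [557 ≡ 5 mod 8 ⇒ (2/557) = -1]
  = -(557/119)    [QR: 557 ≡ 1 mod 4, sign kept]
  = -(81/119)    [557 ≡ 81 mod 119]
  = -(119/81)    [QR: 81 ≡ 1 mod 4, sign kept]
  = -(38/81)    [119 ≡ 38 mod 81]
  = -(19/81)    [81 ≡ 1 mod 8 ⇒ (2/81) = +1]
  = -(81/19)    [QR: 81 ≡ 1 mod 4, sign kept]
  = -(5/19)    [81 ≡ 5 mod 19]
  = -(19/5)    [QR: 5 ≡ 1 mod 4, sign kept]
  = -(4/5)    [19 ≡ 4 mod 5]
  = -(1/5)    [5 ≡ 5 mod 8 ⇒ (2/5)^2 = +1]
  = -1    [(1/5) = 1]
Second factor (323/557):
(323/557)
  = (557/323)    [QR: 557 ≡ 1 mod 4, sign kept]
  = (234/323)    [557 ≡ 234 mod 323]
  = -(117/323)    [323 ≡ 3 mod 8 ⇒ (2/323) = -1]
  = -(323/117)    [QR: 117 ≡ 1 mod 4, sign kept]
  = -(89/117)    [323 ≡ 89 mod 117]
  = -(117/89)    [QR: 89 ≡ 1 mod 4, sign kept]
  = -(28/89)    [117 ≡ 28 mod 89]
  = -(7/89)    [89 ≡ 1 mod 8 ⇒ (2/89)^2 = +1]
  = -(89/7)    [QR: 89 ≡ 1 mod 4, sign kept]
  = -(5/7)    [89 ≡ 5 mod 7]
  = -(7/5)    [QR: 5 ≡ 1 mod 4, sign kept]
  = -(2/5)    [7 ≡ 2 mod 5]
  = (1/5)    [5 ≡ 5 mod 8 ⇒ (2/5) = -1]
  = 1    [(1/5) = 1]
Product: (-1)·(1) = -1.

-1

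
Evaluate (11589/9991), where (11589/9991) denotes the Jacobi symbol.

1

Reduce the numerator: 11589 ≡ 1598 (mod 9991), so (11589/9991) = (1598/9991).
Factor out 2: 1598 = 2·799. Since 9991 ≡ 7 (mod 8), (2/9991) = +1. Now have (799/9991).
Both 799 ≡ 3 and 9991 ≡ 3 (mod 4), so reciprocity gives (799/9991) = -(9991/799). Reduce: 9991 ≡ 403 (mod 799). Now have -(403/799).
Both 403 ≡ 3 and 799 ≡ 3 (mod 4), so reciprocity gives (403/799) = -(799/403). Reduce: 799 ≡ 396 (mod 403). Now have (396/403).
Factor out 2: 396 = 2^2·99. Since 403 ≡ 3 (mod 8), (2/403) = -1, and (2/403)^2 = +1. Now have (99/403).
Both 99 ≡ 3 and 403 ≡ 3 (mod 4), so reciprocity gives (99/403) = -(403/99). Reduce: 403 ≡ 7 (mod 99). Now have -(7/99).
Both 7 ≡ 3 and 99 ≡ 3 (mod 4), so reciprocity gives (7/99) = -(99/7). Reduce: 99 ≡ 1 (mod 7). Now have (1/7).
(1/7) = 1. Collecting the sign factors: 1.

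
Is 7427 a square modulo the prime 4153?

(7427|4153)
  = (3274|4153)    [7427 ≡ 3274 mod 4153]
  = (1637|4153)    [4153 ≡ 1 mod 8 ⇒ (2|4153) = +1]
  = (4153|1637)    [QR: 1637 ≡ 1 mod 4, sign kept]
  = (879|1637)    [4153 ≡ 879 mod 1637]
  = (1637|879)    [QR: 1637 ≡ 1 mod 4, sign kept]
  = (758|879)    [1637 ≡ 758 mod 879]
  = (379|879)    [879 ≡ 7 mod 8 ⇒ (2|879) = +1]
  = -(879|379)    [QR: both ≡ 3 mod 4, sign flips]
  = -(121|379)    [879 ≡ 121 mod 379]
  = -(379|121)    [QR: 121 ≡ 1 mod 4, sign kept]
  = -(16|121)    [379 ≡ 16 mod 121]
  = -(1|121)    [121 ≡ 1 mod 8 ⇒ (2|121)^4 = +1]
  = -1    [(1|121) = 1]
(7427|4153) = -1, and 4153 is prime, so 7427 is not a quadratic residue mod 4153.

no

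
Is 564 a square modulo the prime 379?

(564/379)
  = (185/379)    [564 ≡ 185 mod 379]
  = (379/185)    [QR: 185 ≡ 1 mod 4, sign kept]
  = (9/185)    [379 ≡ 9 mod 185]
  = (185/9)    [QR: 9 ≡ 1 mod 4, sign kept]
  = (5/9)    [185 ≡ 5 mod 9]
  = (9/5)    [QR: 5 ≡ 1 mod 4, sign kept]
  = (4/5)    [9 ≡ 4 mod 5]
  = (1/5)    [5 ≡ 5 mod 8 ⇒ (2/5)^2 = +1]
  = 1    [(1/5) = 1]
(564/379) = 1, and 379 is prime, so 564 is a quadratic residue mod 379.

yes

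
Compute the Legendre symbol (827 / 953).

1

953 ≡ 1 (mod 4), so quadratic reciprocity gives (827 / 953) = (953 / 827). Reduce: 953 ≡ 126 (mod 827). Now have (126 / 827).
Factor out 2: 126 = 2·63. Since 827 ≡ 3 (mod 8), (2 / 827) = -1. Now have -(63 / 827).
Both 63 ≡ 3 and 827 ≡ 3 (mod 4), so reciprocity gives (63 / 827) = -(827 / 63). Reduce: 827 ≡ 8 (mod 63). Now have (8 / 63).
Factor out 2: 8 = 2^3. Since 63 ≡ 7 (mod 8), (2 / 63) = +1, and (2 / 63)^3 = +1. Now have (1 / 63).
(1 / 63) = 1. Collecting the sign factors: 1.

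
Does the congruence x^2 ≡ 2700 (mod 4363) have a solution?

no

(2700/4363)
  = (675/4363)    [4363 ≡ 3 mod 8 ⇒ (2/4363)^2 = +1]
  = -(4363/675)    [QR: both ≡ 3 mod 4, sign flips]
  = -(313/675)    [4363 ≡ 313 mod 675]
  = -(675/313)    [QR: 313 ≡ 1 mod 4, sign kept]
  = -(49/313)    [675 ≡ 49 mod 313]
  = -(313/49)    [QR: 49 ≡ 1 mod 4, sign kept]
  = -(19/49)    [313 ≡ 19 mod 49]
  = -(49/19)    [QR: 49 ≡ 1 mod 4, sign kept]
  = -(11/19)    [49 ≡ 11 mod 19]
  = (19/11)    [QR: both ≡ 3 mod 4, sign flips]
  = (8/11)    [19 ≡ 8 mod 11]
  = -(1/11)    [11 ≡ 3 mod 8 ⇒ (2/11)^3 = -1]
  = -1    [(1/11) = 1]
The Legendre symbol is -1, so x^2 ≡ 2700 (mod 4363) has no solution.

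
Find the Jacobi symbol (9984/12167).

(9984/12167)
  = (39/12167)    [12167 ≡ 7 mod 8 ⇒ (2/12167)^8 = +1]
  = -(12167/39)    [QR: both ≡ 3 mod 4, sign flips]
  = -(38/39)    [12167 ≡ 38 mod 39]
  = -(19/39)    [39 ≡ 7 mod 8 ⇒ (2/39) = +1]
  = (39/19)    [QR: both ≡ 3 mod 4, sign flips]
  = (1/19)    [39 ≡ 1 mod 19]
  = 1    [(1/19) = 1]

1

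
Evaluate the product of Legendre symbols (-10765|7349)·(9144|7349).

By multiplicativity, (-10765·9144|7349) = (-10765|7349)·(9144|7349).
First factor (-10765|7349):
(-10765|7349)
  = (10765|7349)    [7349 ≡ 1 mod 4 ⇒ (-1|7349) = +1]
  = (3416|7349)    [10765 ≡ 3416 mod 7349]
  = -(427|7349)    [7349 ≡ 5 mod 8 ⇒ (2|7349)^3 = -1]
  = -(7349|427)    [QR: 7349 ≡ 1 mod 4, sign kept]
  = -(90|427)    [7349 ≡ 90 mod 427]
  = (45|427)    [427 ≡ 3 mod 8 ⇒ (2|427) = -1]
  = (427|45)    [QR: 45 ≡ 1 mod 4, sign kept]
  = (22|45)    [427 ≡ 22 mod 45]
  = -(11|45)    [45 ≡ 5 mod 8 ⇒ (2|45) = -1]
  = -(45|11)    [QR: 45 ≡ 1 mod 4, sign kept]
  = -(1|11)    [45 ≡ 1 mod 11]
  = -1    [(1|11) = 1]
Second factor (9144|7349):
(9144|7349)
  = (1795|7349)    [9144 ≡ 1795 mod 7349]
  = (7349|1795)    [QR: 7349 ≡ 1 mod 4, sign kept]
  = (169|1795)    [7349 ≡ 169 mod 1795]
  = (1795|169)    [QR: 169 ≡ 1 mod 4, sign kept]
  = (105|169)    [1795 ≡ 105 mod 169]
  = (169|105)    [QR: 105 ≡ 1 mod 4, sign kept]
  = (64|105)    [169 ≡ 64 mod 105]
  = (1|105)    [105 ≡ 1 mod 8 ⇒ (2|105)^6 = +1]
  = 1    [(1|105) = 1]
Product: (-1)·(1) = -1.

-1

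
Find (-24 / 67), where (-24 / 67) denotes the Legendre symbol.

-1

Reduce the numerator: -24 ≡ 43 (mod 67), so (-24 / 67) = (43 / 67).
Both 43 ≡ 3 and 67 ≡ 3 (mod 4), so reciprocity gives (43 / 67) = -(67 / 43). Reduce: 67 ≡ 24 (mod 43). Now have -(24 / 43).
Factor out 2: 24 = 2^3·3. Since 43 ≡ 3 (mod 8), (2 / 43) = -1, and (2 / 43)^3 = -1. Now have (3 / 43).
Both 3 ≡ 3 and 43 ≡ 3 (mod 4), so reciprocity gives (3 / 43) = -(43 / 3). Reduce: 43 ≡ 1 (mod 3). Now have -(1 / 3).
(1 / 3) = 1. Collecting the sign factors: -1.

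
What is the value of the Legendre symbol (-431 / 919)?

Reduce the numerator: -431 ≡ 488 (mod 919), so (-431 / 919) = (488 / 919).
Factor out 2: 488 = 2^3·61. Since 919 ≡ 7 (mod 8), (2 / 919) = +1, and (2 / 919)^3 = +1. Now have (61 / 919).
61 ≡ 1 (mod 4), so quadratic reciprocity gives (61 / 919) = (919 / 61). Reduce: 919 ≡ 4 (mod 61). Now have (4 / 61).
Factor out 2: 4 = 2^2. Since 61 ≡ 5 (mod 8), (2 / 61) = -1, and (2 / 61)^2 = +1. Now have (1 / 61).
(1 / 61) = 1. Collecting the sign factors: 1.

1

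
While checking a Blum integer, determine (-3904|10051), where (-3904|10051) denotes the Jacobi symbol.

Reduce the numerator: -3904 ≡ 6147 (mod 10051), so (-3904|10051) = (6147|10051).
Both 6147 ≡ 3 and 10051 ≡ 3 (mod 4), so reciprocity gives (6147|10051) = -(10051|6147). Reduce: 10051 ≡ 3904 (mod 6147). Now have -(3904|6147).
Factor out 2: 3904 = 2^6·61. Since 6147 ≡ 3 (mod 8), (2|6147) = -1, and (2|6147)^6 = +1. Now have -(61|6147).
61 ≡ 1 (mod 4), so quadratic reciprocity gives (61|6147) = (6147|61). Reduce: 6147 ≡ 47 (mod 61). Now have -(47|61).
61 ≡ 1 (mod 4), so quadratic reciprocity gives (47|61) = (61|47). Reduce: 61 ≡ 14 (mod 47). Now have -(14|47).
Factor out 2: 14 = 2·7. Since 47 ≡ 7 (mod 8), (2|47) = +1. Now have -(7|47).
Both 7 ≡ 3 and 47 ≡ 3 (mod 4), so reciprocity gives (7|47) = -(47|7). Reduce: 47 ≡ 5 (mod 7). Now have (5|7).
5 ≡ 1 (mod 4), so quadratic reciprocity gives (5|7) = (7|5). Reduce: 7 ≡ 2 (mod 5). Now have (2|5).
Factor out 2: 2 = 2. Since 5 ≡ 5 (mod 8), (2|5) = -1. Now have -(1|5).
(1|5) = 1. Collecting the sign factors: -1.

-1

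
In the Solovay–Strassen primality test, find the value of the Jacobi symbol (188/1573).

-1

Factor out 2: 188 = 2^2·47. Since 1573 ≡ 5 (mod 8), (2/1573) = -1, and (2/1573)^2 = +1. Now have (47/1573).
1573 ≡ 1 (mod 4), so quadratic reciprocity gives (47/1573) = (1573/47). Reduce: 1573 ≡ 22 (mod 47). Now have (22/47).
Factor out 2: 22 = 2·11. Since 47 ≡ 7 (mod 8), (2/47) = +1. Now have (11/47).
Both 11 ≡ 3 and 47 ≡ 3 (mod 4), so reciprocity gives (11/47) = -(47/11). Reduce: 47 ≡ 3 (mod 11). Now have -(3/11).
Both 3 ≡ 3 and 11 ≡ 3 (mod 4), so reciprocity gives (3/11) = -(11/3). Reduce: 11 ≡ 2 (mod 3). Now have (2/3).
Factor out 2: 2 = 2. Since 3 ≡ 3 (mod 8), (2/3) = -1. Now have -(1/3).
(1/3) = 1. Collecting the sign factors: -1.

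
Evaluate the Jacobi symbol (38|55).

(38|55)
  = (19|55)    [55 ≡ 7 mod 8 ⇒ (2|55) = +1]
  = -(55|19)    [QR: both ≡ 3 mod 4, sign flips]
  = -(17|19)    [55 ≡ 17 mod 19]
  = -(19|17)    [QR: 17 ≡ 1 mod 4, sign kept]
  = -(2|17)    [19 ≡ 2 mod 17]
  = -(1|17)    [17 ≡ 1 mod 8 ⇒ (2|17) = +1]
  = -1    [(1|17) = 1]

-1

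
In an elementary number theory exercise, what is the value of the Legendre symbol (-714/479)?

1

(-714/479)
  = -(714/479)    [479 ≡ 3 mod 4 ⇒ (-1/479) = -1]
  = -(235/479)    [714 ≡ 235 mod 479]
  = (479/235)    [QR: both ≡ 3 mod 4, sign flips]
  = (9/235)    [479 ≡ 9 mod 235]
  = (235/9)    [QR: 9 ≡ 1 mod 4, sign kept]
  = (1/9)    [235 ≡ 1 mod 9]
  = 1    [(1/9) = 1]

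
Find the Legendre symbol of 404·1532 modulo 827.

1

By multiplicativity, (404·1532|827) = (404|827)·(1532|827).
First factor (404|827):
Factor out 2: 404 = 2^2·101. Since 827 ≡ 3 (mod 8), (2|827) = -1, and (2|827)^2 = +1. Now have (101|827).
101 ≡ 1 (mod 4), so quadratic reciprocity gives (101|827) = (827|101). Reduce: 827 ≡ 19 (mod 101). Now have (19|101).
101 ≡ 1 (mod 4), so quadratic reciprocity gives (19|101) = (101|19). Reduce: 101 ≡ 6 (mod 19). Now have (6|19).
Factor out 2: 6 = 2·3. Since 19 ≡ 3 (mod 8), (2|19) = -1. Now have -(3|19).
Both 3 ≡ 3 and 19 ≡ 3 (mod 4), so reciprocity gives (3|19) = -(19|3). Reduce: 19 ≡ 1 (mod 3). Now have (1|3).
(1|3) = 1. Collecting the sign factors: 1.
Second factor (1532|827):
Reduce the numerator: 1532 ≡ 705 (mod 827), so (1532|827) = (705|827).
705 ≡ 1 (mod 4), so quadratic reciprocity gives (705|827) = (827|705). Reduce: 827 ≡ 122 (mod 705). Now have (122|705).
Factor out 2: 122 = 2·61. Since 705 ≡ 1 (mod 8), (2|705) = +1. Now have (61|705).
61 ≡ 1 (mod 4), so quadratic reciprocity gives (61|705) = (705|61). Reduce: 705 ≡ 34 (mod 61). Now have (34|61).
Factor out 2: 34 = 2·17. Since 61 ≡ 5 (mod 8), (2|61) = -1. Now have -(17|61).
17 ≡ 1 (mod 4), so quadratic reciprocity gives (17|61) = (61|17). Reduce: 61 ≡ 10 (mod 17). Now have -(10|17).
Factor out 2: 10 = 2·5. Since 17 ≡ 1 (mod 8), (2|17) = +1. Now have -(5|17).
5 ≡ 1 (mod 4), so quadratic reciprocity gives (5|17) = (17|5). Reduce: 17 ≡ 2 (mod 5). Now have -(2|5).
Factor out 2: 2 = 2. Since 5 ≡ 5 (mod 8), (2|5) = -1. Now have (1|5).
(1|5) = 1. Collecting the sign factors: 1.
Product: (1)·(1) = 1.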